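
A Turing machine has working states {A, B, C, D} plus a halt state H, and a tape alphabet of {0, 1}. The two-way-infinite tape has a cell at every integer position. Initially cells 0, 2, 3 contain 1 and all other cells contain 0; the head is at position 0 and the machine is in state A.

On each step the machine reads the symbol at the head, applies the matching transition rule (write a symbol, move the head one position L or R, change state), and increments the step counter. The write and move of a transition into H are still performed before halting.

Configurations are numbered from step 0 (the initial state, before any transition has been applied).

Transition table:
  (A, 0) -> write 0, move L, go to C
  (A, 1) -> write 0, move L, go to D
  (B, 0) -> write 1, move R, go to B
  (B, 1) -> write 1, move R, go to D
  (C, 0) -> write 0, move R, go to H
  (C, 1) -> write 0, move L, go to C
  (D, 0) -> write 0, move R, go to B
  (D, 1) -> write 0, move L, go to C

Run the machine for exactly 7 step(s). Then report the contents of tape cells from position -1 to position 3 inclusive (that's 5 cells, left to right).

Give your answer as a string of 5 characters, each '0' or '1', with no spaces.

Answer: 01100

Derivation:
Step 1: in state A at pos 0, read 1 -> (A,1)->write 0,move L,goto D. Now: state=D, head=-1, tape[-2..4]=0000110 (head:  ^)
Step 2: in state D at pos -1, read 0 -> (D,0)->write 0,move R,goto B. Now: state=B, head=0, tape[-2..4]=0000110 (head:   ^)
Step 3: in state B at pos 0, read 0 -> (B,0)->write 1,move R,goto B. Now: state=B, head=1, tape[-2..4]=0010110 (head:    ^)
Step 4: in state B at pos 1, read 0 -> (B,0)->write 1,move R,goto B. Now: state=B, head=2, tape[-2..4]=0011110 (head:     ^)
Step 5: in state B at pos 2, read 1 -> (B,1)->write 1,move R,goto D. Now: state=D, head=3, tape[-2..4]=0011110 (head:      ^)
Step 6: in state D at pos 3, read 1 -> (D,1)->write 0,move L,goto C. Now: state=C, head=2, tape[-2..4]=0011100 (head:     ^)
Step 7: in state C at pos 2, read 1 -> (C,1)->write 0,move L,goto C. Now: state=C, head=1, tape[-2..4]=0011000 (head:    ^)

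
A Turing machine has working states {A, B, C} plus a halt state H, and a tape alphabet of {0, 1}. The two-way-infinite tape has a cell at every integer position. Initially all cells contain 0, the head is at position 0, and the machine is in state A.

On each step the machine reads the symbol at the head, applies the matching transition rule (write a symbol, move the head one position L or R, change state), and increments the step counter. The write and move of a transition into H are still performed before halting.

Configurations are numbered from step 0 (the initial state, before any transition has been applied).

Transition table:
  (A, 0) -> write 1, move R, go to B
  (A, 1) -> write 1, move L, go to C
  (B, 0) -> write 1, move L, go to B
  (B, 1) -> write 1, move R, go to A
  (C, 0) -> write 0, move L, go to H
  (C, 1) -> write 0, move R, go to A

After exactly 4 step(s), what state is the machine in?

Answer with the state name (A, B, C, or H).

Answer: C

Derivation:
Step 1: in state A at pos 0, read 0 -> (A,0)->write 1,move R,goto B. Now: state=B, head=1, tape[-1..2]=0100 (head:   ^)
Step 2: in state B at pos 1, read 0 -> (B,0)->write 1,move L,goto B. Now: state=B, head=0, tape[-1..2]=0110 (head:  ^)
Step 3: in state B at pos 0, read 1 -> (B,1)->write 1,move R,goto A. Now: state=A, head=1, tape[-1..2]=0110 (head:   ^)
Step 4: in state A at pos 1, read 1 -> (A,1)->write 1,move L,goto C. Now: state=C, head=0, tape[-1..2]=0110 (head:  ^)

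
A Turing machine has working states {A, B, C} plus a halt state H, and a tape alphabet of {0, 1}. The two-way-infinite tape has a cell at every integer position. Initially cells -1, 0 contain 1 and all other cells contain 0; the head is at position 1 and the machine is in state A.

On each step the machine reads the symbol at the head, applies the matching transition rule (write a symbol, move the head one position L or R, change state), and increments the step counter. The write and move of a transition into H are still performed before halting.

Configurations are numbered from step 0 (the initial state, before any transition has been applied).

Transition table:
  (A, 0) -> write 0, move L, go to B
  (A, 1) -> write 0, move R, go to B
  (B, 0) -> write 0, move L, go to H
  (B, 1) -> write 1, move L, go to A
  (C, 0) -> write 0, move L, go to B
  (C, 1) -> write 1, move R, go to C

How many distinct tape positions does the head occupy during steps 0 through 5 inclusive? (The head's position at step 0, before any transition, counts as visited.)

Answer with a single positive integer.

Step 1: in state A at pos 1, read 0 -> (A,0)->write 0,move L,goto B. Now: state=B, head=0, tape[-2..2]=01100 (head:   ^)
Step 2: in state B at pos 0, read 1 -> (B,1)->write 1,move L,goto A. Now: state=A, head=-1, tape[-2..2]=01100 (head:  ^)
Step 3: in state A at pos -1, read 1 -> (A,1)->write 0,move R,goto B. Now: state=B, head=0, tape[-2..2]=00100 (head:   ^)
Step 4: in state B at pos 0, read 1 -> (B,1)->write 1,move L,goto A. Now: state=A, head=-1, tape[-2..2]=00100 (head:  ^)
Step 5: in state A at pos -1, read 0 -> (A,0)->write 0,move L,goto B. Now: state=B, head=-2, tape[-3..2]=000100 (head:  ^)
Head positions at steps 0..5: starting at 1, distinct positions visited = {-2, -1, 0, 1} -> 4 position(s)

Answer: 4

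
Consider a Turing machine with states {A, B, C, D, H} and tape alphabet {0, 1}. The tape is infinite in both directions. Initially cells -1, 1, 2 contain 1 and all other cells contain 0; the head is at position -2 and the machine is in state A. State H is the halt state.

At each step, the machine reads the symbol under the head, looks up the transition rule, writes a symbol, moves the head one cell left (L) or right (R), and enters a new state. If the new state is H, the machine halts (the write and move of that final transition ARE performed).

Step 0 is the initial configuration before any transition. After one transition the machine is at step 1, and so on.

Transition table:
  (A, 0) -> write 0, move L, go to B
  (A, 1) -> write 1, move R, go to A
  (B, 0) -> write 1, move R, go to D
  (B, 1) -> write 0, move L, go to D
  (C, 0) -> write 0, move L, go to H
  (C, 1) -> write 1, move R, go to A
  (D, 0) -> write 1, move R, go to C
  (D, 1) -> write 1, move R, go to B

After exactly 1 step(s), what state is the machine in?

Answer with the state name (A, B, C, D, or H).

Answer: B

Derivation:
Step 1: in state A at pos -2, read 0 -> (A,0)->write 0,move L,goto B. Now: state=B, head=-3, tape[-4..3]=00010110 (head:  ^)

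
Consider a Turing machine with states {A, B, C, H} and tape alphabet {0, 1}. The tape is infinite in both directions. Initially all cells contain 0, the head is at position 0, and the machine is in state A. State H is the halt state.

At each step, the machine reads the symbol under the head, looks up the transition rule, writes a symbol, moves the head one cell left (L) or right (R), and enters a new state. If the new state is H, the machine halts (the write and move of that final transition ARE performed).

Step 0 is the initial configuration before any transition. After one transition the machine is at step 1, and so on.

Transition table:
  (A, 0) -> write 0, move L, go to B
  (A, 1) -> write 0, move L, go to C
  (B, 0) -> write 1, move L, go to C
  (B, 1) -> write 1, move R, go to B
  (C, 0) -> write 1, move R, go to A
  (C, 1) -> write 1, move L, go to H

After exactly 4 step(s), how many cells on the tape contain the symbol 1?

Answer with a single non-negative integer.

Step 1: in state A at pos 0, read 0 -> (A,0)->write 0,move L,goto B. Now: state=B, head=-1, tape[-2..1]=0000 (head:  ^)
Step 2: in state B at pos -1, read 0 -> (B,0)->write 1,move L,goto C. Now: state=C, head=-2, tape[-3..1]=00100 (head:  ^)
Step 3: in state C at pos -2, read 0 -> (C,0)->write 1,move R,goto A. Now: state=A, head=-1, tape[-3..1]=01100 (head:   ^)
Step 4: in state A at pos -1, read 1 -> (A,1)->write 0,move L,goto C. Now: state=C, head=-2, tape[-3..1]=01000 (head:  ^)
Cells containing 1 after step 4: {-2} -> 1 cell(s)

Answer: 1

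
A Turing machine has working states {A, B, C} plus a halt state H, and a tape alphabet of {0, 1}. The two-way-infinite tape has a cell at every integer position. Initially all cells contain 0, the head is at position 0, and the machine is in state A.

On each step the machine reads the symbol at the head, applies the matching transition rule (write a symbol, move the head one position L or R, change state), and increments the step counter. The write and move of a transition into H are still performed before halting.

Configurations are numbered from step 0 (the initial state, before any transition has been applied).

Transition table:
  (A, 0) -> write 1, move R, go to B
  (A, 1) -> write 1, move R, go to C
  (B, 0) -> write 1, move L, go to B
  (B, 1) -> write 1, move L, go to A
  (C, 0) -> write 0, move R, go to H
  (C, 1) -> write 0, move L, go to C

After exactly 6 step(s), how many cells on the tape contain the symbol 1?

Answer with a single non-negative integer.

Step 1: in state A at pos 0, read 0 -> (A,0)->write 1,move R,goto B. Now: state=B, head=1, tape[-1..2]=0100 (head:   ^)
Step 2: in state B at pos 1, read 0 -> (B,0)->write 1,move L,goto B. Now: state=B, head=0, tape[-1..2]=0110 (head:  ^)
Step 3: in state B at pos 0, read 1 -> (B,1)->write 1,move L,goto A. Now: state=A, head=-1, tape[-2..2]=00110 (head:  ^)
Step 4: in state A at pos -1, read 0 -> (A,0)->write 1,move R,goto B. Now: state=B, head=0, tape[-2..2]=01110 (head:   ^)
Step 5: in state B at pos 0, read 1 -> (B,1)->write 1,move L,goto A. Now: state=A, head=-1, tape[-2..2]=01110 (head:  ^)
Step 6: in state A at pos -1, read 1 -> (A,1)->write 1,move R,goto C. Now: state=C, head=0, tape[-2..2]=01110 (head:   ^)
Cells containing 1 after step 6: {-1, 0, 1} -> 3 cell(s)

Answer: 3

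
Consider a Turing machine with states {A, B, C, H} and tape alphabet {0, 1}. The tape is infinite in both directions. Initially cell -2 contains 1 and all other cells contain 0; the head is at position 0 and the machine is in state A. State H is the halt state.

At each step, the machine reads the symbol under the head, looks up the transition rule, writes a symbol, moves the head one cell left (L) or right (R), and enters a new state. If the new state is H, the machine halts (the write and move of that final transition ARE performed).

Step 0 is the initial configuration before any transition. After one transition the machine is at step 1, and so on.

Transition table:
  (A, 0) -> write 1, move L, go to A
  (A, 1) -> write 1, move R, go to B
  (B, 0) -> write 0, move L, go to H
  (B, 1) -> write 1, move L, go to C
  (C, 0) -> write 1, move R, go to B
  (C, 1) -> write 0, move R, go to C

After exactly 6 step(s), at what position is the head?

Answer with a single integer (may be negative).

Answer: 0

Derivation:
Step 1: in state A at pos 0, read 0 -> (A,0)->write 1,move L,goto A. Now: state=A, head=-1, tape[-3..1]=01010 (head:   ^)
Step 2: in state A at pos -1, read 0 -> (A,0)->write 1,move L,goto A. Now: state=A, head=-2, tape[-3..1]=01110 (head:  ^)
Step 3: in state A at pos -2, read 1 -> (A,1)->write 1,move R,goto B. Now: state=B, head=-1, tape[-3..1]=01110 (head:   ^)
Step 4: in state B at pos -1, read 1 -> (B,1)->write 1,move L,goto C. Now: state=C, head=-2, tape[-3..1]=01110 (head:  ^)
Step 5: in state C at pos -2, read 1 -> (C,1)->write 0,move R,goto C. Now: state=C, head=-1, tape[-3..1]=00110 (head:   ^)
Step 6: in state C at pos -1, read 1 -> (C,1)->write 0,move R,goto C. Now: state=C, head=0, tape[-3..1]=00010 (head:    ^)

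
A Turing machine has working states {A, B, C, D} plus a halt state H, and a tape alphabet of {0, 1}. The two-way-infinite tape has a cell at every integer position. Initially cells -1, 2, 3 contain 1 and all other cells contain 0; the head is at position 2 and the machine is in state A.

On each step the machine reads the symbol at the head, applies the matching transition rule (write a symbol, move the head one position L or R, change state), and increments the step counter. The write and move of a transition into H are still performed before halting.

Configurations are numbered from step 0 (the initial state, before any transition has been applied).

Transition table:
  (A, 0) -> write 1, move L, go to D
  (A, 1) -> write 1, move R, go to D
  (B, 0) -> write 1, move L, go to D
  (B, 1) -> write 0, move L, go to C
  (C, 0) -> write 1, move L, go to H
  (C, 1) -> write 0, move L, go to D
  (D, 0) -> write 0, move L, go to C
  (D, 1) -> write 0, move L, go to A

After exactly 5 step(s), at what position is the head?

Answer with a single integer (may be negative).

Answer: 1

Derivation:
Step 1: in state A at pos 2, read 1 -> (A,1)->write 1,move R,goto D. Now: state=D, head=3, tape[-2..4]=0100110 (head:      ^)
Step 2: in state D at pos 3, read 1 -> (D,1)->write 0,move L,goto A. Now: state=A, head=2, tape[-2..4]=0100100 (head:     ^)
Step 3: in state A at pos 2, read 1 -> (A,1)->write 1,move R,goto D. Now: state=D, head=3, tape[-2..4]=0100100 (head:      ^)
Step 4: in state D at pos 3, read 0 -> (D,0)->write 0,move L,goto C. Now: state=C, head=2, tape[-2..4]=0100100 (head:     ^)
Step 5: in state C at pos 2, read 1 -> (C,1)->write 0,move L,goto D. Now: state=D, head=1, tape[-2..4]=0100000 (head:    ^)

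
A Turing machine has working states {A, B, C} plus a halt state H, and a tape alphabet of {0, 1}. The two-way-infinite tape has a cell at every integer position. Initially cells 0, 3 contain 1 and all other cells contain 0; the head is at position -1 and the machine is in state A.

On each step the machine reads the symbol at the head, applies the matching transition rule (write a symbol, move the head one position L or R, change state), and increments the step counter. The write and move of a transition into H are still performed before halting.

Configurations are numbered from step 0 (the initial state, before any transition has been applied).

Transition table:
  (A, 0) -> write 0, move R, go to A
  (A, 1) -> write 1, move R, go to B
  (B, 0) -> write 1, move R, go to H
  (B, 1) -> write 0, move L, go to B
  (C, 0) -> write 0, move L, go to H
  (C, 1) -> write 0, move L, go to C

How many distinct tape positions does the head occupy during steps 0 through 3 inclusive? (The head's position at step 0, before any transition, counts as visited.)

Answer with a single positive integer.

Step 1: in state A at pos -1, read 0 -> (A,0)->write 0,move R,goto A. Now: state=A, head=0, tape[-2..4]=0010010 (head:   ^)
Step 2: in state A at pos 0, read 1 -> (A,1)->write 1,move R,goto B. Now: state=B, head=1, tape[-2..4]=0010010 (head:    ^)
Step 3: in state B at pos 1, read 0 -> (B,0)->write 1,move R,goto H. Now: state=H, head=2, tape[-2..4]=0011010 (head:     ^)
Head positions at steps 0..3: starting at -1, distinct positions visited = {-1, 0, 1, 2} -> 4 position(s)

Answer: 4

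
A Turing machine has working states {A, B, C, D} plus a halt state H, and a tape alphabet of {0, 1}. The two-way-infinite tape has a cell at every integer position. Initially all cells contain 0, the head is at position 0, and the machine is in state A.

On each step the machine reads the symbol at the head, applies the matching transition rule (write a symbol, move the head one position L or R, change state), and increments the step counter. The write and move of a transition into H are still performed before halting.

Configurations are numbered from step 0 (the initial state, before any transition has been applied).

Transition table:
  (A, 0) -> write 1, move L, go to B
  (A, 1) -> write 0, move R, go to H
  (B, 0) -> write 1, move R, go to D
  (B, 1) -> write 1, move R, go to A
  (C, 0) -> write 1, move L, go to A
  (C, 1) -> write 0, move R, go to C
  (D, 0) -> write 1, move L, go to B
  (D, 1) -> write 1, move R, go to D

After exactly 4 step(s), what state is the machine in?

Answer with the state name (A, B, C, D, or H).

Answer: B

Derivation:
Step 1: in state A at pos 0, read 0 -> (A,0)->write 1,move L,goto B. Now: state=B, head=-1, tape[-2..1]=0010 (head:  ^)
Step 2: in state B at pos -1, read 0 -> (B,0)->write 1,move R,goto D. Now: state=D, head=0, tape[-2..1]=0110 (head:   ^)
Step 3: in state D at pos 0, read 1 -> (D,1)->write 1,move R,goto D. Now: state=D, head=1, tape[-2..2]=01100 (head:    ^)
Step 4: in state D at pos 1, read 0 -> (D,0)->write 1,move L,goto B. Now: state=B, head=0, tape[-2..2]=01110 (head:   ^)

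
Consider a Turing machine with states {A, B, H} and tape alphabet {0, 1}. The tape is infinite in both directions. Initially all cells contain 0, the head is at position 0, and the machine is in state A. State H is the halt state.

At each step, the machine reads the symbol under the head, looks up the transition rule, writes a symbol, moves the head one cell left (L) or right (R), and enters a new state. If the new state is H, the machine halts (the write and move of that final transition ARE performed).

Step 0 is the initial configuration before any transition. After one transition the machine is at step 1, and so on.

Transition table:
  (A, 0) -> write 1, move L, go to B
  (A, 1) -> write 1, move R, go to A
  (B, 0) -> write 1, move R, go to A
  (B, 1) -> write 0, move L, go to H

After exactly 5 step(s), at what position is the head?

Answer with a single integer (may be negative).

Step 1: in state A at pos 0, read 0 -> (A,0)->write 1,move L,goto B. Now: state=B, head=-1, tape[-2..1]=0010 (head:  ^)
Step 2: in state B at pos -1, read 0 -> (B,0)->write 1,move R,goto A. Now: state=A, head=0, tape[-2..1]=0110 (head:   ^)
Step 3: in state A at pos 0, read 1 -> (A,1)->write 1,move R,goto A. Now: state=A, head=1, tape[-2..2]=01100 (head:    ^)
Step 4: in state A at pos 1, read 0 -> (A,0)->write 1,move L,goto B. Now: state=B, head=0, tape[-2..2]=01110 (head:   ^)
Step 5: in state B at pos 0, read 1 -> (B,1)->write 0,move L,goto H. Now: state=H, head=-1, tape[-2..2]=01010 (head:  ^)

Answer: -1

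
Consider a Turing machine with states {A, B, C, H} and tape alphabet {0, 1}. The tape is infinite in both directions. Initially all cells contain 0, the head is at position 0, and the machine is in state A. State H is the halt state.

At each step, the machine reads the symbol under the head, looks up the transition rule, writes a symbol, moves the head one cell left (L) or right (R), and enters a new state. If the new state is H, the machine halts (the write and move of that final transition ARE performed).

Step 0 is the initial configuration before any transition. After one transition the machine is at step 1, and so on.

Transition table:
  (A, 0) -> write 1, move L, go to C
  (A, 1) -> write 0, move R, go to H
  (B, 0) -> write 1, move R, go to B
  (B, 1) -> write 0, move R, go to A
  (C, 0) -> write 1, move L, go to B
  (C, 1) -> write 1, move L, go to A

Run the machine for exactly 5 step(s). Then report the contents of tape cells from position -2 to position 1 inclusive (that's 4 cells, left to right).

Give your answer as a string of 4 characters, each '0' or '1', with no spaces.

Step 1: in state A at pos 0, read 0 -> (A,0)->write 1,move L,goto C. Now: state=C, head=-1, tape[-2..1]=0010 (head:  ^)
Step 2: in state C at pos -1, read 0 -> (C,0)->write 1,move L,goto B. Now: state=B, head=-2, tape[-3..1]=00110 (head:  ^)
Step 3: in state B at pos -2, read 0 -> (B,0)->write 1,move R,goto B. Now: state=B, head=-1, tape[-3..1]=01110 (head:   ^)
Step 4: in state B at pos -1, read 1 -> (B,1)->write 0,move R,goto A. Now: state=A, head=0, tape[-3..1]=01010 (head:    ^)
Step 5: in state A at pos 0, read 1 -> (A,1)->write 0,move R,goto H. Now: state=H, head=1, tape[-3..2]=010000 (head:     ^)

Answer: 1000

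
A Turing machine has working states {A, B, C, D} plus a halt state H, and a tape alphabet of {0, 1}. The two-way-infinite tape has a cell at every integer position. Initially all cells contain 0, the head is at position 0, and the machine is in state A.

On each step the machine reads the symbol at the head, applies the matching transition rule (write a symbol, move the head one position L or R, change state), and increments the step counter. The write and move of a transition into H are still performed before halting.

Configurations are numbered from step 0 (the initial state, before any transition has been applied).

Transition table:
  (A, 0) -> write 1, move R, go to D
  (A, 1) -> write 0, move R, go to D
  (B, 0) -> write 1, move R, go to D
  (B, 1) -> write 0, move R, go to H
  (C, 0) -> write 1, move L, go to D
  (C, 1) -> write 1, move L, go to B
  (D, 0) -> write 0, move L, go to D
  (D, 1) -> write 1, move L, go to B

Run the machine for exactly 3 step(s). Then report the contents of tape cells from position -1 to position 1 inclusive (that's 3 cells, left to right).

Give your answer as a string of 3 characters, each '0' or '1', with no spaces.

Step 1: in state A at pos 0, read 0 -> (A,0)->write 1,move R,goto D. Now: state=D, head=1, tape[-1..2]=0100 (head:   ^)
Step 2: in state D at pos 1, read 0 -> (D,0)->write 0,move L,goto D. Now: state=D, head=0, tape[-1..2]=0100 (head:  ^)
Step 3: in state D at pos 0, read 1 -> (D,1)->write 1,move L,goto B. Now: state=B, head=-1, tape[-2..2]=00100 (head:  ^)

Answer: 010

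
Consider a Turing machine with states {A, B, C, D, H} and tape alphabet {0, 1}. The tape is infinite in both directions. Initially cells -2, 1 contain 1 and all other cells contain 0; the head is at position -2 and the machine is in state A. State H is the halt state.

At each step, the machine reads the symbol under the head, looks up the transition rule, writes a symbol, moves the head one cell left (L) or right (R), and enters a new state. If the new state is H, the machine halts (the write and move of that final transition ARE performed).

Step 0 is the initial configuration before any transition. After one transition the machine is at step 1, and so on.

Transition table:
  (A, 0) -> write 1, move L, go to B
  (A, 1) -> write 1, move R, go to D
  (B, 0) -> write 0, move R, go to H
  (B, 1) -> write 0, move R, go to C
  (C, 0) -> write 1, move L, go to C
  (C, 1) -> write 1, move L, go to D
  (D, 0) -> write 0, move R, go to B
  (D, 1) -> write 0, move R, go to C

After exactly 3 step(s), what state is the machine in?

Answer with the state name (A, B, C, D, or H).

Answer: H

Derivation:
Step 1: in state A at pos -2, read 1 -> (A,1)->write 1,move R,goto D. Now: state=D, head=-1, tape[-3..2]=010010 (head:   ^)
Step 2: in state D at pos -1, read 0 -> (D,0)->write 0,move R,goto B. Now: state=B, head=0, tape[-3..2]=010010 (head:    ^)
Step 3: in state B at pos 0, read 0 -> (B,0)->write 0,move R,goto H. Now: state=H, head=1, tape[-3..2]=010010 (head:     ^)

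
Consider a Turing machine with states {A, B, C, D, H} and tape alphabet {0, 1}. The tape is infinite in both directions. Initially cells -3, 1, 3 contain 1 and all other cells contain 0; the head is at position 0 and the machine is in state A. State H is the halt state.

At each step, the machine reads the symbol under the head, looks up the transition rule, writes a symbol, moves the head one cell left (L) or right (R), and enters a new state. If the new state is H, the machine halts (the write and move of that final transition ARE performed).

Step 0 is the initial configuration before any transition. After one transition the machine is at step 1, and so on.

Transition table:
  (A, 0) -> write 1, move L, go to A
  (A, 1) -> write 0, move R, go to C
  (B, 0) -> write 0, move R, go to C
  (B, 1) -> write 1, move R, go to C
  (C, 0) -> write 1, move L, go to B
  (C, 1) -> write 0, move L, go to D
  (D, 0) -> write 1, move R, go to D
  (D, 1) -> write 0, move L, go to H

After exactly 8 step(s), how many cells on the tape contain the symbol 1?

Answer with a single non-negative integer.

Step 1: in state A at pos 0, read 0 -> (A,0)->write 1,move L,goto A. Now: state=A, head=-1, tape[-4..4]=010011010 (head:    ^)
Step 2: in state A at pos -1, read 0 -> (A,0)->write 1,move L,goto A. Now: state=A, head=-2, tape[-4..4]=010111010 (head:   ^)
Step 3: in state A at pos -2, read 0 -> (A,0)->write 1,move L,goto A. Now: state=A, head=-3, tape[-4..4]=011111010 (head:  ^)
Step 4: in state A at pos -3, read 1 -> (A,1)->write 0,move R,goto C. Now: state=C, head=-2, tape[-4..4]=001111010 (head:   ^)
Step 5: in state C at pos -2, read 1 -> (C,1)->write 0,move L,goto D. Now: state=D, head=-3, tape[-4..4]=000111010 (head:  ^)
Step 6: in state D at pos -3, read 0 -> (D,0)->write 1,move R,goto D. Now: state=D, head=-2, tape[-4..4]=010111010 (head:   ^)
Step 7: in state D at pos -2, read 0 -> (D,0)->write 1,move R,goto D. Now: state=D, head=-1, tape[-4..4]=011111010 (head:    ^)
Step 8: in state D at pos -1, read 1 -> (D,1)->write 0,move L,goto H. Now: state=H, head=-2, tape[-4..4]=011011010 (head:   ^)
Cells containing 1 after step 8: {-3, -2, 0, 1, 3} -> 5 cell(s)

Answer: 5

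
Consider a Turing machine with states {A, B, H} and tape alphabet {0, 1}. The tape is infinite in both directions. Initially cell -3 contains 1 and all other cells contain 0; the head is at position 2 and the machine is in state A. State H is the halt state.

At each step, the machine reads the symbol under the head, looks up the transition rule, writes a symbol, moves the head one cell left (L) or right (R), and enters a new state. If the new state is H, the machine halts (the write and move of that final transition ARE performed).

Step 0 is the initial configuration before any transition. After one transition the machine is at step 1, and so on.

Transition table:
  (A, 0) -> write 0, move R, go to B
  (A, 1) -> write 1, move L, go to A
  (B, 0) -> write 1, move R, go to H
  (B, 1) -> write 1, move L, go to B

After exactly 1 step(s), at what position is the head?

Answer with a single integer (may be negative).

Answer: 3

Derivation:
Step 1: in state A at pos 2, read 0 -> (A,0)->write 0,move R,goto B. Now: state=B, head=3, tape[-4..4]=010000000 (head:        ^)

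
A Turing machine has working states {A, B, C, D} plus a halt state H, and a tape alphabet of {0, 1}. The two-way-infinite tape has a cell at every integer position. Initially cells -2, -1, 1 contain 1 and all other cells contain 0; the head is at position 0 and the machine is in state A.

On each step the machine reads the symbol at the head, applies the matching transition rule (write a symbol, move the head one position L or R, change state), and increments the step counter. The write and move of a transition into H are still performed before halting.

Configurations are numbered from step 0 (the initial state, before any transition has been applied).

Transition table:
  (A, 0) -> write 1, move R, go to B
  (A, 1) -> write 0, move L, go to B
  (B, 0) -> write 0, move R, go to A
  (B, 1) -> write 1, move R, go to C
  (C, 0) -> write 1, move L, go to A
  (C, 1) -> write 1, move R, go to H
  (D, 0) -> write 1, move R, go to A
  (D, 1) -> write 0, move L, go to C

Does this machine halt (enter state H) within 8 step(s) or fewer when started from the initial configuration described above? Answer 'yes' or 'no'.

Step 1: in state A at pos 0, read 0 -> (A,0)->write 1,move R,goto B. Now: state=B, head=1, tape[-3..2]=011110 (head:     ^)
Step 2: in state B at pos 1, read 1 -> (B,1)->write 1,move R,goto C. Now: state=C, head=2, tape[-3..3]=0111100 (head:      ^)
Step 3: in state C at pos 2, read 0 -> (C,0)->write 1,move L,goto A. Now: state=A, head=1, tape[-3..3]=0111110 (head:     ^)
Step 4: in state A at pos 1, read 1 -> (A,1)->write 0,move L,goto B. Now: state=B, head=0, tape[-3..3]=0111010 (head:    ^)
Step 5: in state B at pos 0, read 1 -> (B,1)->write 1,move R,goto C. Now: state=C, head=1, tape[-3..3]=0111010 (head:     ^)
Step 6: in state C at pos 1, read 0 -> (C,0)->write 1,move L,goto A. Now: state=A, head=0, tape[-3..3]=0111110 (head:    ^)
Step 7: in state A at pos 0, read 1 -> (A,1)->write 0,move L,goto B. Now: state=B, head=-1, tape[-3..3]=0110110 (head:   ^)
Step 8: in state B at pos -1, read 1 -> (B,1)->write 1,move R,goto C. Now: state=C, head=0, tape[-3..3]=0110110 (head:    ^)
After 8 step(s): state = C (not H) -> not halted within 8 -> no

Answer: no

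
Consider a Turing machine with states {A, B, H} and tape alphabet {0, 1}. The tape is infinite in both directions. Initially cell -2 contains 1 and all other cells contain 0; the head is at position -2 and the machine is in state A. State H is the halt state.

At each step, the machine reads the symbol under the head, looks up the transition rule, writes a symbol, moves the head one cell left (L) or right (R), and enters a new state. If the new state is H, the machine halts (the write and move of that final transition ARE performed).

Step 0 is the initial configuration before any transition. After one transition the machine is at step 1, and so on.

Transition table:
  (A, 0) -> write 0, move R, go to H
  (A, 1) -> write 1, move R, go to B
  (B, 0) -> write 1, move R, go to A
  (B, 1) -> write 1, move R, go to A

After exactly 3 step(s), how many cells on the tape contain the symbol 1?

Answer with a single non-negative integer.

Answer: 2

Derivation:
Step 1: in state A at pos -2, read 1 -> (A,1)->write 1,move R,goto B. Now: state=B, head=-1, tape[-3..0]=0100 (head:   ^)
Step 2: in state B at pos -1, read 0 -> (B,0)->write 1,move R,goto A. Now: state=A, head=0, tape[-3..1]=01100 (head:    ^)
Step 3: in state A at pos 0, read 0 -> (A,0)->write 0,move R,goto H. Now: state=H, head=1, tape[-3..2]=011000 (head:     ^)
Cells containing 1 after step 3: {-2, -1} -> 2 cell(s)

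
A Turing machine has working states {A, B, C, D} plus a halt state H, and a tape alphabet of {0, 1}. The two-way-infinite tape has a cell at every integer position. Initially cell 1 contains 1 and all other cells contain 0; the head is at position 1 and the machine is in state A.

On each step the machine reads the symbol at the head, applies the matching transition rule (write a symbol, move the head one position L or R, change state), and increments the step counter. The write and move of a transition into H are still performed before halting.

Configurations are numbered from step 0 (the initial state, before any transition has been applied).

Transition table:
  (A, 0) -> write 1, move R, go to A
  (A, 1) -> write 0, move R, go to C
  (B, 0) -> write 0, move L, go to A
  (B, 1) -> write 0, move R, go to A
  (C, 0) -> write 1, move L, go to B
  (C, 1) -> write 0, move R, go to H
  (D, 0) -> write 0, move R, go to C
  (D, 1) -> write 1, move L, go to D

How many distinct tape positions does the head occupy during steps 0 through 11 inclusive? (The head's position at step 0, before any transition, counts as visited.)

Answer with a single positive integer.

Step 1: in state A at pos 1, read 1 -> (A,1)->write 0,move R,goto C. Now: state=C, head=2, tape[0..3]=0000 (head:   ^)
Step 2: in state C at pos 2, read 0 -> (C,0)->write 1,move L,goto B. Now: state=B, head=1, tape[0..3]=0010 (head:  ^)
Step 3: in state B at pos 1, read 0 -> (B,0)->write 0,move L,goto A. Now: state=A, head=0, tape[-1..3]=00010 (head:  ^)
Step 4: in state A at pos 0, read 0 -> (A,0)->write 1,move R,goto A. Now: state=A, head=1, tape[-1..3]=01010 (head:   ^)
Step 5: in state A at pos 1, read 0 -> (A,0)->write 1,move R,goto A. Now: state=A, head=2, tape[-1..3]=01110 (head:    ^)
Step 6: in state A at pos 2, read 1 -> (A,1)->write 0,move R,goto C. Now: state=C, head=3, tape[-1..4]=011000 (head:     ^)
Step 7: in state C at pos 3, read 0 -> (C,0)->write 1,move L,goto B. Now: state=B, head=2, tape[-1..4]=011010 (head:    ^)
Step 8: in state B at pos 2, read 0 -> (B,0)->write 0,move L,goto A. Now: state=A, head=1, tape[-1..4]=011010 (head:   ^)
Step 9: in state A at pos 1, read 1 -> (A,1)->write 0,move R,goto C. Now: state=C, head=2, tape[-1..4]=010010 (head:    ^)
Step 10: in state C at pos 2, read 0 -> (C,0)->write 1,move L,goto B. Now: state=B, head=1, tape[-1..4]=010110 (head:   ^)
Step 11: in state B at pos 1, read 0 -> (B,0)->write 0,move L,goto A. Now: state=A, head=0, tape[-1..4]=010110 (head:  ^)
Head positions at steps 0..11: starting at 1, distinct positions visited = {0, 1, 2, 3} -> 4 position(s)

Answer: 4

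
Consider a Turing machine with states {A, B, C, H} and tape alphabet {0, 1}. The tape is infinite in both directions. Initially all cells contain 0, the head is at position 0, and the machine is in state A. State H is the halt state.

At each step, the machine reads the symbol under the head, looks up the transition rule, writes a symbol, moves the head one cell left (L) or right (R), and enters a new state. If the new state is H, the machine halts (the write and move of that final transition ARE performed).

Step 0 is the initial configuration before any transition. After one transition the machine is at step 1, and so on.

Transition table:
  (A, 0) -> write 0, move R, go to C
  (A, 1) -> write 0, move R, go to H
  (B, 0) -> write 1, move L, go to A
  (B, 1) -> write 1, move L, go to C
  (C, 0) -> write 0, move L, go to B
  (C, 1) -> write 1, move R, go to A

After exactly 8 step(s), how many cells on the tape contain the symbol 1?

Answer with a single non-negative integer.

Answer: 2

Derivation:
Step 1: in state A at pos 0, read 0 -> (A,0)->write 0,move R,goto C. Now: state=C, head=1, tape[-1..2]=0000 (head:   ^)
Step 2: in state C at pos 1, read 0 -> (C,0)->write 0,move L,goto B. Now: state=B, head=0, tape[-1..2]=0000 (head:  ^)
Step 3: in state B at pos 0, read 0 -> (B,0)->write 1,move L,goto A. Now: state=A, head=-1, tape[-2..2]=00100 (head:  ^)
Step 4: in state A at pos -1, read 0 -> (A,0)->write 0,move R,goto C. Now: state=C, head=0, tape[-2..2]=00100 (head:   ^)
Step 5: in state C at pos 0, read 1 -> (C,1)->write 1,move R,goto A. Now: state=A, head=1, tape[-2..2]=00100 (head:    ^)
Step 6: in state A at pos 1, read 0 -> (A,0)->write 0,move R,goto C. Now: state=C, head=2, tape[-2..3]=001000 (head:     ^)
Step 7: in state C at pos 2, read 0 -> (C,0)->write 0,move L,goto B. Now: state=B, head=1, tape[-2..3]=001000 (head:    ^)
Step 8: in state B at pos 1, read 0 -> (B,0)->write 1,move L,goto A. Now: state=A, head=0, tape[-2..3]=001100 (head:   ^)
Cells containing 1 after step 8: {0, 1} -> 2 cell(s)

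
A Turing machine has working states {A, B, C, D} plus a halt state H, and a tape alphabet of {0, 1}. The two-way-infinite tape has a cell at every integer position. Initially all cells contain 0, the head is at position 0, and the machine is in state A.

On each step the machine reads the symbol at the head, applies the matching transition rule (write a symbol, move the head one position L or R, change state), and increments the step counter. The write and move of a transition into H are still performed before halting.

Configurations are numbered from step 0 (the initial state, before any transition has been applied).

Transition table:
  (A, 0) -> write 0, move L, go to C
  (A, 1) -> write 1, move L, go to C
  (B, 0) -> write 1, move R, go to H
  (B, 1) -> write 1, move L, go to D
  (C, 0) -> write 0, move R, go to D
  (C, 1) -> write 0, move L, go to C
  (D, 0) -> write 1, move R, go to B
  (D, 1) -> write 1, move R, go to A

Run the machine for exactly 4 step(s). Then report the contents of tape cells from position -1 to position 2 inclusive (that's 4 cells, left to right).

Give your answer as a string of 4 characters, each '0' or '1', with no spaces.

Step 1: in state A at pos 0, read 0 -> (A,0)->write 0,move L,goto C. Now: state=C, head=-1, tape[-2..1]=0000 (head:  ^)
Step 2: in state C at pos -1, read 0 -> (C,0)->write 0,move R,goto D. Now: state=D, head=0, tape[-2..1]=0000 (head:   ^)
Step 3: in state D at pos 0, read 0 -> (D,0)->write 1,move R,goto B. Now: state=B, head=1, tape[-2..2]=00100 (head:    ^)
Step 4: in state B at pos 1, read 0 -> (B,0)->write 1,move R,goto H. Now: state=H, head=2, tape[-2..3]=001100 (head:     ^)

Answer: 0110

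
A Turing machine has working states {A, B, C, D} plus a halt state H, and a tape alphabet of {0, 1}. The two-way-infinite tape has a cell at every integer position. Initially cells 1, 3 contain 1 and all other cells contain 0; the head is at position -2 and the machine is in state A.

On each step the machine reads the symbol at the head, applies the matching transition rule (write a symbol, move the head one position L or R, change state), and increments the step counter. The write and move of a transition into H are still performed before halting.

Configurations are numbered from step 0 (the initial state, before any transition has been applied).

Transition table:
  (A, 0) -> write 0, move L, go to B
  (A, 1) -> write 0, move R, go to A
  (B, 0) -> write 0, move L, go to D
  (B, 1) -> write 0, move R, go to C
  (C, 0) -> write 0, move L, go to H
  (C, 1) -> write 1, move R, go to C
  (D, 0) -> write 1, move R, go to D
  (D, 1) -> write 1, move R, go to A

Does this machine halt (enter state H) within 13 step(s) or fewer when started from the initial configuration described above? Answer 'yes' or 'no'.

Step 1: in state A at pos -2, read 0 -> (A,0)->write 0,move L,goto B. Now: state=B, head=-3, tape[-4..4]=000001010 (head:  ^)
Step 2: in state B at pos -3, read 0 -> (B,0)->write 0,move L,goto D. Now: state=D, head=-4, tape[-5..4]=0000001010 (head:  ^)
Step 3: in state D at pos -4, read 0 -> (D,0)->write 1,move R,goto D. Now: state=D, head=-3, tape[-5..4]=0100001010 (head:   ^)
Step 4: in state D at pos -3, read 0 -> (D,0)->write 1,move R,goto D. Now: state=D, head=-2, tape[-5..4]=0110001010 (head:    ^)
Step 5: in state D at pos -2, read 0 -> (D,0)->write 1,move R,goto D. Now: state=D, head=-1, tape[-5..4]=0111001010 (head:     ^)
Step 6: in state D at pos -1, read 0 -> (D,0)->write 1,move R,goto D. Now: state=D, head=0, tape[-5..4]=0111101010 (head:      ^)
Step 7: in state D at pos 0, read 0 -> (D,0)->write 1,move R,goto D. Now: state=D, head=1, tape[-5..4]=0111111010 (head:       ^)
Step 8: in state D at pos 1, read 1 -> (D,1)->write 1,move R,goto A. Now: state=A, head=2, tape[-5..4]=0111111010 (head:        ^)
Step 9: in state A at pos 2, read 0 -> (A,0)->write 0,move L,goto B. Now: state=B, head=1, tape[-5..4]=0111111010 (head:       ^)
Step 10: in state B at pos 1, read 1 -> (B,1)->write 0,move R,goto C. Now: state=C, head=2, tape[-5..4]=0111110010 (head:        ^)
Step 11: in state C at pos 2, read 0 -> (C,0)->write 0,move L,goto H. Now: state=H, head=1, tape[-5..4]=0111110010 (head:       ^)
State H reached at step 11; 11 <= 13 -> yes

Answer: yes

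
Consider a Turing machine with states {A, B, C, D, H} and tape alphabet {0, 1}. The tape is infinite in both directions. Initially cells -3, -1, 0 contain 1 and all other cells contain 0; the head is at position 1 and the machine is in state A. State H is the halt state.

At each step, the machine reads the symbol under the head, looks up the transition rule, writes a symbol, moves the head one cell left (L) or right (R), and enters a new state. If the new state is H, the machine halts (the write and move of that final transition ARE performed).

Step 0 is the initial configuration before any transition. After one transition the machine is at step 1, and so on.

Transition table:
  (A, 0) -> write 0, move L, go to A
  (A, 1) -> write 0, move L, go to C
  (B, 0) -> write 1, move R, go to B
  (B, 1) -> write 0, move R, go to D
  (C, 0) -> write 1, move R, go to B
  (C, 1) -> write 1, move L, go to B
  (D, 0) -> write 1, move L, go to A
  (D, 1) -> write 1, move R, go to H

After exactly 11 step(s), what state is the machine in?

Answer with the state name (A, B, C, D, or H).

Step 1: in state A at pos 1, read 0 -> (A,0)->write 0,move L,goto A. Now: state=A, head=0, tape[-4..2]=0101100 (head:     ^)
Step 2: in state A at pos 0, read 1 -> (A,1)->write 0,move L,goto C. Now: state=C, head=-1, tape[-4..2]=0101000 (head:    ^)
Step 3: in state C at pos -1, read 1 -> (C,1)->write 1,move L,goto B. Now: state=B, head=-2, tape[-4..2]=0101000 (head:   ^)
Step 4: in state B at pos -2, read 0 -> (B,0)->write 1,move R,goto B. Now: state=B, head=-1, tape[-4..2]=0111000 (head:    ^)
Step 5: in state B at pos -1, read 1 -> (B,1)->write 0,move R,goto D. Now: state=D, head=0, tape[-4..2]=0110000 (head:     ^)
Step 6: in state D at pos 0, read 0 -> (D,0)->write 1,move L,goto A. Now: state=A, head=-1, tape[-4..2]=0110100 (head:    ^)
Step 7: in state A at pos -1, read 0 -> (A,0)->write 0,move L,goto A. Now: state=A, head=-2, tape[-4..2]=0110100 (head:   ^)
Step 8: in state A at pos -2, read 1 -> (A,1)->write 0,move L,goto C. Now: state=C, head=-3, tape[-4..2]=0100100 (head:  ^)
Step 9: in state C at pos -3, read 1 -> (C,1)->write 1,move L,goto B. Now: state=B, head=-4, tape[-5..2]=00100100 (head:  ^)
Step 10: in state B at pos -4, read 0 -> (B,0)->write 1,move R,goto B. Now: state=B, head=-3, tape[-5..2]=01100100 (head:   ^)
Step 11: in state B at pos -3, read 1 -> (B,1)->write 0,move R,goto D. Now: state=D, head=-2, tape[-5..2]=01000100 (head:    ^)

Answer: D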